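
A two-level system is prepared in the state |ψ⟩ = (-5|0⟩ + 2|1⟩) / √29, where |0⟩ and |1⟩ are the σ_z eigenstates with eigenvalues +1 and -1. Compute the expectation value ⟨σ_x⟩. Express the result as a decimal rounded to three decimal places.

-0.690

⟨σ_x⟩ = 2 Re(a* b)/(|a|²+|b|²) with a = -5, b = 2.
a* b = -10, so ⟨σ_x⟩ = -20/29.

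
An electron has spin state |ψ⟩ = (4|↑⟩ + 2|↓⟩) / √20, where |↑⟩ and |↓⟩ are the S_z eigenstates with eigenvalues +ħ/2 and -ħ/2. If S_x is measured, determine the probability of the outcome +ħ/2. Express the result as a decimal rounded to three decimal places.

0.900

|+x⟩ = (|↑⟩ + |↓⟩)/√2, so ⟨+x|ψ⟩ = (6) / (√2·√20).
P = |6|² / 40 = 36/40.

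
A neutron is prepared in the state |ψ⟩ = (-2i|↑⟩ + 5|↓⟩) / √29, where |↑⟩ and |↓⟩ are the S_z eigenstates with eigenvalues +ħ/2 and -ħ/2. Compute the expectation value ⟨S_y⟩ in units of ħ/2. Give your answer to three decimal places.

0.690

⟨σ_y⟩ = 2 Im(a* b)/(|a|²+|b|²) with a = -2i, b = 5.
a* b = 10i, so ⟨σ_y⟩ = 20/29.
⟨S_y⟩ = (ħ/2)·⟨σ_y⟩.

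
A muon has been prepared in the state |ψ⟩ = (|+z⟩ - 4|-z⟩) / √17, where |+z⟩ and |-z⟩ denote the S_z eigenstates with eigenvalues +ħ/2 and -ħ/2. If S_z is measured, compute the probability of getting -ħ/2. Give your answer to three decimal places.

The -ħ/2 outcome corresponds to |-z⟩. Its amplitude in |ψ⟩ is -4/√17.
P = |-4|² / 17 = 16/17.

0.941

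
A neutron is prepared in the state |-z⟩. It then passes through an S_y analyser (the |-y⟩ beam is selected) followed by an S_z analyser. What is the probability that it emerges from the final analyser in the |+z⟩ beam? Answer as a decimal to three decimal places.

First analyser (S_y): from |-z⟩, P(|-y⟩) = 1/2.
After stage 1 the state is |-y⟩; P(|+z⟩) = |⟨+z|-y⟩|² = 1/2.
Joint probability = 1/2 × 1/2 = 0.250.

0.250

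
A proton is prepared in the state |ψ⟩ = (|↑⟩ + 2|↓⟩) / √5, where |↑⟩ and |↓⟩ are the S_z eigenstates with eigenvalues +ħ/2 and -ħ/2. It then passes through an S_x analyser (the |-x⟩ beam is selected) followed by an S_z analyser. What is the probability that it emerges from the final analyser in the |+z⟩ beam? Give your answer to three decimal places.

First analyser (S_x): P(|-x⟩) = |⟨-x|ψ⟩|² = 1/10.
After stage 1 the state is |-x⟩; P(|+z⟩) = |⟨+z|-x⟩|² = 1/2.
Joint probability = 1/10 × 1/2 = 0.050.

0.050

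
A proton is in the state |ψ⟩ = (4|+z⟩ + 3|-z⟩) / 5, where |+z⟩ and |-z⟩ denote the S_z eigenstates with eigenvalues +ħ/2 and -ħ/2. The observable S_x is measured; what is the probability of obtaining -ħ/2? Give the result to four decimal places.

|-x⟩ = (|+z⟩ - |-z⟩)/√2, so ⟨-x|ψ⟩ = (1) / (√2·5).
P = |1|² / 50 = 1/50.

0.0200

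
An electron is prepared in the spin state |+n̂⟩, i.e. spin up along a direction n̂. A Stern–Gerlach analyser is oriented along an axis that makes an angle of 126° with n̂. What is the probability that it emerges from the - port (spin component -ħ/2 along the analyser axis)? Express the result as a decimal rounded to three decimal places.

0.794

For spin-½, the probability of finding spin-up along an axis at angle θ to the initial spin direction is cos²(θ/2); spin-down is sin²(θ/2).
θ = 126°, so P = sin²(63°) ≈ 0.794.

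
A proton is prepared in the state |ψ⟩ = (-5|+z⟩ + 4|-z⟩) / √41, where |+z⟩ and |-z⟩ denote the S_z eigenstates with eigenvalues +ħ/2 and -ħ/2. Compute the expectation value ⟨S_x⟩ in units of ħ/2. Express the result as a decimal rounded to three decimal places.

⟨σ_x⟩ = 2 Re(a* b)/(|a|²+|b|²) with a = -5, b = 4.
a* b = -20, so ⟨σ_x⟩ = -40/41.
⟨S_x⟩ = (ħ/2)·⟨σ_x⟩.

-0.976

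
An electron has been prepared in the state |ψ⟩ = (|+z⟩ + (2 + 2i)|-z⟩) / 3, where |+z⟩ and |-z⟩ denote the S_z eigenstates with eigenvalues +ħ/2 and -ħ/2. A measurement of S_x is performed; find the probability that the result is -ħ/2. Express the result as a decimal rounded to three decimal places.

0.278

|-x⟩ = (|+z⟩ - |-z⟩)/√2, so ⟨-x|ψ⟩ = (-1 - 2i) / (√2·3).
P = |-1 - 2i|² / 18 = 5/18.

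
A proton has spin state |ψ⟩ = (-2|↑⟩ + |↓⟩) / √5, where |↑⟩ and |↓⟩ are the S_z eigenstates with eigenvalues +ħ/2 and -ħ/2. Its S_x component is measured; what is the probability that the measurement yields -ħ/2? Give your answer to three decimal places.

0.900

|-x⟩ = (|↑⟩ - |↓⟩)/√2, so ⟨-x|ψ⟩ = (-3) / (√2·√5).
P = |-3|² / 10 = 9/10.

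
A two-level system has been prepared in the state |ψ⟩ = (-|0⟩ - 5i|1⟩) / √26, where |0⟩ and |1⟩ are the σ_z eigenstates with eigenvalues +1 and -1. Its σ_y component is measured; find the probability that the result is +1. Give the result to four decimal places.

|+y⟩ = (|0⟩ + i|1⟩)/√2, so ⟨+y|ψ⟩ = (-6) / (√2·√26).
P = |-6|² / 52 = 36/52.

0.6923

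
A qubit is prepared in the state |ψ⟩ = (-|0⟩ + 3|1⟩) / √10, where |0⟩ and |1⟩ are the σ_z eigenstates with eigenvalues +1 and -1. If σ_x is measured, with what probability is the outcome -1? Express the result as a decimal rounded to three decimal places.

0.800

|-x⟩ = (|0⟩ - |1⟩)/√2, so ⟨-x|ψ⟩ = (-4) / (√2·√10).
P = |-4|² / 20 = 16/20.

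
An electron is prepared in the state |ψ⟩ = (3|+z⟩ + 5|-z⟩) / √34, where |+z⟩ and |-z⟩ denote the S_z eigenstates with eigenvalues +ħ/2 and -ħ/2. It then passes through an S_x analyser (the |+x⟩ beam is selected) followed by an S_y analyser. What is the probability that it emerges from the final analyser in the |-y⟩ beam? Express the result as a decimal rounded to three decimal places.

0.471

First analyser (S_x): P(|+x⟩) = |⟨+x|ψ⟩|² = 64/68.
After stage 1 the state is |+x⟩; P(|-y⟩) = |⟨-y|+x⟩|² = 1/2.
Joint probability = 64/68 × 1/2 = 0.471.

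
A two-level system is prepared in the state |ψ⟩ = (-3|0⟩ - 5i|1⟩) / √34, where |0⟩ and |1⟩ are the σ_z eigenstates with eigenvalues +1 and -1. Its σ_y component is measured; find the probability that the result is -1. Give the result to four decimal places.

0.0588

|-y⟩ = (|0⟩ - i|1⟩)/√2, so ⟨-y|ψ⟩ = (2) / (√2·√34).
P = |2|² / 68 = 4/68.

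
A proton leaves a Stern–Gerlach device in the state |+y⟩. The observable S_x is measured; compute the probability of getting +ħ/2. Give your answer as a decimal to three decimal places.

0.500

In the S_z basis, |+y⟩ = (|↑⟩ + i|↓⟩)/√2 and |+x⟩ = (|↑⟩ + |↓⟩)/√2.
|⟨+x|+y⟩|² = 1/2.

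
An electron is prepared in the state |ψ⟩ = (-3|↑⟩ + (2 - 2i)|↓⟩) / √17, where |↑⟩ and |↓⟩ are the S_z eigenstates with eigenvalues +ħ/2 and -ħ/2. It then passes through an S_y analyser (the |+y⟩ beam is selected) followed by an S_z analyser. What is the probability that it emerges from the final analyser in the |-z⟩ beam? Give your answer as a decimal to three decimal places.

First analyser (S_y): P(|+y⟩) = |⟨+y|ψ⟩|² = 29/34.
After stage 1 the state is |+y⟩; P(|-z⟩) = |⟨-z|+y⟩|² = 1/2.
Joint probability = 29/34 × 1/2 = 0.426.

0.426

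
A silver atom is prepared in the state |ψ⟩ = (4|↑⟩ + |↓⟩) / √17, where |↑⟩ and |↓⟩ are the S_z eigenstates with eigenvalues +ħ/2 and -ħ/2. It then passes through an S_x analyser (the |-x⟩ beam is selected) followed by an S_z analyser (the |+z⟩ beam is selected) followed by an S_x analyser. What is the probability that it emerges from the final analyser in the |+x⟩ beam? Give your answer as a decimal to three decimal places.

0.066

First analyser (S_x): P(|-x⟩) = |⟨-x|ψ⟩|² = 9/34.
After stage 1 the state is |-x⟩; P(|+z⟩) = |⟨+z|-x⟩|² = 1/2.
After stage 2 the state is |+z⟩; P(|+x⟩) = |⟨+x|+z⟩|² = 1/2.
Joint probability = 9/34 × 1/2 × 1/2 = 0.066.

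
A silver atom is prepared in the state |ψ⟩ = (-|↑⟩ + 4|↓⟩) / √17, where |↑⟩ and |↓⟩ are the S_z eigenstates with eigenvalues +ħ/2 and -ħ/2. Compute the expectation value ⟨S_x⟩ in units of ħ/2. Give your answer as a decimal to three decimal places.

-0.471

⟨σ_x⟩ = 2 Re(a* b)/(|a|²+|b|²) with a = -1, b = 4.
a* b = -4, so ⟨σ_x⟩ = -8/17.
⟨S_x⟩ = (ħ/2)·⟨σ_x⟩.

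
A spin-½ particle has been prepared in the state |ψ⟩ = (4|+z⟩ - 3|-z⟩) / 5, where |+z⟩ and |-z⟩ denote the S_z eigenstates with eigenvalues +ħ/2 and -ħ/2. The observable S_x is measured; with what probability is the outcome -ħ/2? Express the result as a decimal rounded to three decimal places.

0.980

|-x⟩ = (|+z⟩ - |-z⟩)/√2, so ⟨-x|ψ⟩ = (7) / (√2·5).
P = |7|² / 50 = 49/50.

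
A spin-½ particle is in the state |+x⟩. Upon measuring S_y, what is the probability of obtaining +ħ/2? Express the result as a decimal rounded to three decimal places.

0.500

In the S_z basis, |+x⟩ = (|↑⟩ + |↓⟩)/√2 and |+y⟩ = (|↑⟩ + i|↓⟩)/√2.
|⟨+y|+x⟩|² = 1/2.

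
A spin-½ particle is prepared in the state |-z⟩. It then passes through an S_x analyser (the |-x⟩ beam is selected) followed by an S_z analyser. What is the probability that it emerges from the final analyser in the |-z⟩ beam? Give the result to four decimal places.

0.2500

First analyser (S_x): from |-z⟩, P(|-x⟩) = 1/2.
After stage 1 the state is |-x⟩; P(|-z⟩) = |⟨-z|-x⟩|² = 1/2.
Joint probability = 1/2 × 1/2 = 0.2500.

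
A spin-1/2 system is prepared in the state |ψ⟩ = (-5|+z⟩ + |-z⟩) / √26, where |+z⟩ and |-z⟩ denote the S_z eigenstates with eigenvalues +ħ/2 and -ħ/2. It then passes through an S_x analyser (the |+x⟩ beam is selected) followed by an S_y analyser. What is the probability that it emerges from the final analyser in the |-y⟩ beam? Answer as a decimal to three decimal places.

First analyser (S_x): P(|+x⟩) = |⟨+x|ψ⟩|² = 16/52.
After stage 1 the state is |+x⟩; P(|-y⟩) = |⟨-y|+x⟩|² = 1/2.
Joint probability = 16/52 × 1/2 = 0.154.

0.154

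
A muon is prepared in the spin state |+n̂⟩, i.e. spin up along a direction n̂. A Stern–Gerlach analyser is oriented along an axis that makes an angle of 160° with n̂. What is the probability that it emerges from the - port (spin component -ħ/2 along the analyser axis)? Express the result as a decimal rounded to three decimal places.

For spin-½, the probability of finding spin-up along an axis at angle θ to the initial spin direction is cos²(θ/2); spin-down is sin²(θ/2).
θ = 160°, so P = sin²(80°) ≈ 0.970.

0.970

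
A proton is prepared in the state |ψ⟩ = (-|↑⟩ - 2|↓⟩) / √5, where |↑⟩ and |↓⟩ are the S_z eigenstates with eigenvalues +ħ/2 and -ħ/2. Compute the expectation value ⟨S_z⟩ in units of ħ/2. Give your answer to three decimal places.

⟨σ_z⟩ = |a|² - |b|² divided by |a|²+|b|², with a, b the |↑⟩, |↓⟩ amplitudes.
= (1 - 4)/5 = -3/5.
⟨S_z⟩ = (ħ/2)·⟨σ_z⟩.

-0.600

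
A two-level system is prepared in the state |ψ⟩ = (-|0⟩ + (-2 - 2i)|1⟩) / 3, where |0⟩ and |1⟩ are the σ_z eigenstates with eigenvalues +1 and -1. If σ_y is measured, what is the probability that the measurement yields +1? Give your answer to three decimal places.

|+y⟩ = (|0⟩ + i|1⟩)/√2, so ⟨+y|ψ⟩ = (-3 + 2i) / (√2·3).
P = |-3 + 2i|² / 18 = 13/18.

0.722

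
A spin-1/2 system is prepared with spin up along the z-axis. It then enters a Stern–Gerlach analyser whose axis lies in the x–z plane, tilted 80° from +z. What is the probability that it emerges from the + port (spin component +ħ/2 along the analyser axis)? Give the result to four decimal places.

For spin-½, the probability of finding spin-up along an axis at angle θ to the initial spin direction is cos²(θ/2); spin-down is sin²(θ/2).
θ = 80°, so P = cos²(40°) ≈ 0.5868.

0.5868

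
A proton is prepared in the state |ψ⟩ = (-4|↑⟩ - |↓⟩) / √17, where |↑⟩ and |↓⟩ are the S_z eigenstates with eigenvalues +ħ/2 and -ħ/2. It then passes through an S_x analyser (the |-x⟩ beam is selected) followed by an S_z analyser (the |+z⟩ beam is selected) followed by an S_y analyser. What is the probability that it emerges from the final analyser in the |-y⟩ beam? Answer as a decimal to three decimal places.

0.066

First analyser (S_x): P(|-x⟩) = |⟨-x|ψ⟩|² = 9/34.
After stage 1 the state is |-x⟩; P(|+z⟩) = |⟨+z|-x⟩|² = 1/2.
After stage 2 the state is |+z⟩; P(|-y⟩) = |⟨-y|+z⟩|² = 1/2.
Joint probability = 9/34 × 1/2 × 1/2 = 0.066.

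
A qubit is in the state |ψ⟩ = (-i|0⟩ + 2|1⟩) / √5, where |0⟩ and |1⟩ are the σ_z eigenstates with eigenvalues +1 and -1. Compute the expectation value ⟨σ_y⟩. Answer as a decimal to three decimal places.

⟨σ_y⟩ = 2 Im(a* b)/(|a|²+|b|²) with a = -i, b = 2.
a* b = 2i, so ⟨σ_y⟩ = 4/5.

0.800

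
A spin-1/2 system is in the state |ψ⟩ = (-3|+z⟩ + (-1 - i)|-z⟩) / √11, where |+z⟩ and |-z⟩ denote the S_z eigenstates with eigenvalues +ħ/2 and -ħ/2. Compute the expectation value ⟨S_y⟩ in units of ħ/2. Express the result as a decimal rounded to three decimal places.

0.545

⟨σ_y⟩ = 2 Im(a* b)/(|a|²+|b|²) with a = -3, b = (-1 - i).
a* b = (3 + 3i), so ⟨σ_y⟩ = 6/11.
⟨S_y⟩ = (ħ/2)·⟨σ_y⟩.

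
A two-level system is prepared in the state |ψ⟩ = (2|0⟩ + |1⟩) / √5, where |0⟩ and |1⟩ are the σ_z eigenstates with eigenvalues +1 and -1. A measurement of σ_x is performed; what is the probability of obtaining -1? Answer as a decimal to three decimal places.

0.100

|-x⟩ = (|0⟩ - |1⟩)/√2, so ⟨-x|ψ⟩ = (1) / (√2·√5).
P = |1|² / 10 = 1/10.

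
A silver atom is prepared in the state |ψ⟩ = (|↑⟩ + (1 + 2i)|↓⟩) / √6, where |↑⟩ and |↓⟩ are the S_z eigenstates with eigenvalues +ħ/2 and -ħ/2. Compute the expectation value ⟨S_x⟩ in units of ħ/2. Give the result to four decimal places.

⟨σ_x⟩ = 2 Re(a* b)/(|a|²+|b|²) with a = 1, b = (1 + 2i).
a* b = (1 + 2i), so ⟨σ_x⟩ = 2/6.
⟨S_x⟩ = (ħ/2)·⟨σ_x⟩.

0.3333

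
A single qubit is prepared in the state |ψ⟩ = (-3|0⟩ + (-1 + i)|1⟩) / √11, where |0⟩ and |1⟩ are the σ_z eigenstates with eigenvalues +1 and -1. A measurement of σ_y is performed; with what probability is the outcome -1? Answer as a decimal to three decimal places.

0.773

|-y⟩ = (|0⟩ - i|1⟩)/√2, so ⟨-y|ψ⟩ = (-4 - i) / (√2·√11).
P = |-4 - i|² / 22 = 17/22.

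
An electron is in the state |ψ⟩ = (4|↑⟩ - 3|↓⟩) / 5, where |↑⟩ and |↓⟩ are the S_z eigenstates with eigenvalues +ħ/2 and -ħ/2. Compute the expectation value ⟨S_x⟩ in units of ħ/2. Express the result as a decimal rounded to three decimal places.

-0.960

⟨σ_x⟩ = 2 Re(a* b)/(|a|²+|b|²) with a = 4, b = -3.
a* b = -12, so ⟨σ_x⟩ = -24/25.
⟨S_x⟩ = (ħ/2)·⟨σ_x⟩.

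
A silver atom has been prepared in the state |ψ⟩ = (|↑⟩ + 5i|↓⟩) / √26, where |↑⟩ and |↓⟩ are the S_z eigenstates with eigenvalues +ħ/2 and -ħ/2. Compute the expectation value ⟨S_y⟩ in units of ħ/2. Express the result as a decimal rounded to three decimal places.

⟨σ_y⟩ = 2 Im(a* b)/(|a|²+|b|²) with a = 1, b = 5i.
a* b = 5i, so ⟨σ_y⟩ = 10/26.
⟨S_y⟩ = (ħ/2)·⟨σ_y⟩.

0.385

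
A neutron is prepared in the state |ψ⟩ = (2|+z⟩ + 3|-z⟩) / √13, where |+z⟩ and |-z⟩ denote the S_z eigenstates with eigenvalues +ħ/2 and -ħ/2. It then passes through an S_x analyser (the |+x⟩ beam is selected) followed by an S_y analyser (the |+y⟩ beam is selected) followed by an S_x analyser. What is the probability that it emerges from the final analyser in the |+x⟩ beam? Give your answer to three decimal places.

First analyser (S_x): P(|+x⟩) = |⟨+x|ψ⟩|² = 25/26.
After stage 1 the state is |+x⟩; P(|+y⟩) = |⟨+y|+x⟩|² = 1/2.
After stage 2 the state is |+y⟩; P(|+x⟩) = |⟨+x|+y⟩|² = 1/2.
Joint probability = 25/26 × 1/2 × 1/2 = 0.240.

0.240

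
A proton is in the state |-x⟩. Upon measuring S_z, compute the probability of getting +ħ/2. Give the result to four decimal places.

0.5000

In the S_z basis, |-x⟩ = (|↑⟩ - |↓⟩)/√2 and |+z⟩ = |↑⟩.
|⟨+z|-x⟩|² = 1/2.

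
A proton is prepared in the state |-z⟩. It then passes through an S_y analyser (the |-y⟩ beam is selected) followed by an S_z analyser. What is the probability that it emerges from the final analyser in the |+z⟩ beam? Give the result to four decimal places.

First analyser (S_y): from |-z⟩, P(|-y⟩) = 1/2.
After stage 1 the state is |-y⟩; P(|+z⟩) = |⟨+z|-y⟩|² = 1/2.
Joint probability = 1/2 × 1/2 = 0.2500.

0.2500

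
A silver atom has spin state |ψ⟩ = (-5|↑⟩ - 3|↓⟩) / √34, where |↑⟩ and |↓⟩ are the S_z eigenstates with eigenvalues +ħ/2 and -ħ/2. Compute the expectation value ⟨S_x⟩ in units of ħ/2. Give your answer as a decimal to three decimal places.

0.882

⟨σ_x⟩ = 2 Re(a* b)/(|a|²+|b|²) with a = -5, b = -3.
a* b = 15, so ⟨σ_x⟩ = 30/34.
⟨S_x⟩ = (ħ/2)·⟨σ_x⟩.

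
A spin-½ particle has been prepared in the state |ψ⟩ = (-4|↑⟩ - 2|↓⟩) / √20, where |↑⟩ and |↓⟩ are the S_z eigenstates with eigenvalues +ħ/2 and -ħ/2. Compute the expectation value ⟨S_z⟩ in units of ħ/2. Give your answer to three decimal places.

0.600

⟨σ_z⟩ = |a|² - |b|² divided by |a|²+|b|², with a, b the |↑⟩, |↓⟩ amplitudes.
= (16 - 4)/20 = 12/20.
⟨S_z⟩ = (ħ/2)·⟨σ_z⟩.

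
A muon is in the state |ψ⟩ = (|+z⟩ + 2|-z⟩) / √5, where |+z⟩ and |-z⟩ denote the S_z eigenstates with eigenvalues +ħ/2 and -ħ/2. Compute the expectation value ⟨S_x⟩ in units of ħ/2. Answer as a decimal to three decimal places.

⟨σ_x⟩ = 2 Re(a* b)/(|a|²+|b|²) with a = 1, b = 2.
a* b = 2, so ⟨σ_x⟩ = 4/5.
⟨S_x⟩ = (ħ/2)·⟨σ_x⟩.

0.800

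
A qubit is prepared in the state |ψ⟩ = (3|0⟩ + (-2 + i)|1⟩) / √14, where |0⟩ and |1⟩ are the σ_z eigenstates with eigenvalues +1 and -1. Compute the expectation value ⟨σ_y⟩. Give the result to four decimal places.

⟨σ_y⟩ = 2 Im(a* b)/(|a|²+|b|²) with a = 3, b = (-2 + i).
a* b = (-6 + 3i), so ⟨σ_y⟩ = 6/14.

0.4286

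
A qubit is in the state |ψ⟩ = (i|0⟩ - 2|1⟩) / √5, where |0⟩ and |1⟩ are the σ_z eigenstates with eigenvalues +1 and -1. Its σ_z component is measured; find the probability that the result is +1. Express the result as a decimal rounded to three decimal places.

0.200

The +1 outcome corresponds to |0⟩. Its amplitude in |ψ⟩ is i/√5.
P = |i|² / 5 = 1/5.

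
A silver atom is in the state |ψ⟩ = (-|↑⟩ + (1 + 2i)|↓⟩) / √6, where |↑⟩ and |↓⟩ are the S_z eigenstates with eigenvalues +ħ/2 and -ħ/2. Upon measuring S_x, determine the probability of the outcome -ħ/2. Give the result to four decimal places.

|-x⟩ = (|↑⟩ - |↓⟩)/√2, so ⟨-x|ψ⟩ = (-2 - 2i) / (√2·√6).
P = |-2 - 2i|² / 12 = 8/12.

0.6667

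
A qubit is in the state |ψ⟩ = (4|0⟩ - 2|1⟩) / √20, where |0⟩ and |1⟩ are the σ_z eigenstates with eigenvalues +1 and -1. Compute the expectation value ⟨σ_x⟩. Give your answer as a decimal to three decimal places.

-0.800

⟨σ_x⟩ = 2 Re(a* b)/(|a|²+|b|²) with a = 4, b = -2.
a* b = -8, so ⟨σ_x⟩ = -16/20.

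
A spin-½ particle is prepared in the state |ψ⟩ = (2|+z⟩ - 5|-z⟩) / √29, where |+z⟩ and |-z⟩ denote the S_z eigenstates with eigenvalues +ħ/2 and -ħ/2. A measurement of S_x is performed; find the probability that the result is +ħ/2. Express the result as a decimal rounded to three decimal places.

0.155

|+x⟩ = (|+z⟩ + |-z⟩)/√2, so ⟨+x|ψ⟩ = (-3) / (√2·√29).
P = |-3|² / 58 = 9/58.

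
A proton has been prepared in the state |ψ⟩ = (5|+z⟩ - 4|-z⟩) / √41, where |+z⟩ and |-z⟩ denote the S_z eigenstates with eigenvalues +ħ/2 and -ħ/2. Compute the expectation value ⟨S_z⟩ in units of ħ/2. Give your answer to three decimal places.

⟨σ_z⟩ = |a|² - |b|² divided by |a|²+|b|², with a, b the |+z⟩, |-z⟩ amplitudes.
= (25 - 16)/41 = 9/41.
⟨S_z⟩ = (ħ/2)·⟨σ_z⟩.

0.220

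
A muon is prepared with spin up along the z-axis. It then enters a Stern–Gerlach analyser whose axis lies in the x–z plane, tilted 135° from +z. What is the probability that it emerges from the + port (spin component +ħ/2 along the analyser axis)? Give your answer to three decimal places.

0.146

For spin-½, the probability of finding spin-up along an axis at angle θ to the initial spin direction is cos²(θ/2); spin-down is sin²(θ/2).
θ = 135°, so P = cos²(67.5°) ≈ 0.146.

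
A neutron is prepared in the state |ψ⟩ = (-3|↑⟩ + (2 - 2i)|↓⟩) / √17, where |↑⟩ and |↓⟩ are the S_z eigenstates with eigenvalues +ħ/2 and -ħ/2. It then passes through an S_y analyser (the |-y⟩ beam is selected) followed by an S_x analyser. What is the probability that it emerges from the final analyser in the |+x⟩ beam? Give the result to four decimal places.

0.0735

First analyser (S_y): P(|-y⟩) = |⟨-y|ψ⟩|² = 5/34.
After stage 1 the state is |-y⟩; P(|+x⟩) = |⟨+x|-y⟩|² = 1/2.
Joint probability = 5/34 × 1/2 = 0.0735.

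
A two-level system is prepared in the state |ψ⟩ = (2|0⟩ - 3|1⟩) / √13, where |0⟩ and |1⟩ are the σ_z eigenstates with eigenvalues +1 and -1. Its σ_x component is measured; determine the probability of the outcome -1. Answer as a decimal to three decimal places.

|-x⟩ = (|0⟩ - |1⟩)/√2, so ⟨-x|ψ⟩ = (5) / (√2·√13).
P = |5|² / 26 = 25/26.

0.962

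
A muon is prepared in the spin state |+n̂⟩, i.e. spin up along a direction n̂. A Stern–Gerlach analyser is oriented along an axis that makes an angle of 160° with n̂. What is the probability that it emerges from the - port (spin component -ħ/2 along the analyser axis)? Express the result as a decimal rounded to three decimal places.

0.970

For spin-½, the probability of finding spin-up along an axis at angle θ to the initial spin direction is cos²(θ/2); spin-down is sin²(θ/2).
θ = 160°, so P = sin²(80°) ≈ 0.970.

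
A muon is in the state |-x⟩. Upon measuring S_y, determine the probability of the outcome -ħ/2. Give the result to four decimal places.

In the S_z basis, |-x⟩ = (|+z⟩ - |-z⟩)/√2 and |-y⟩ = (|+z⟩ - i|-z⟩)/√2.
|⟨-y|-x⟩|² = 1/2.

0.5000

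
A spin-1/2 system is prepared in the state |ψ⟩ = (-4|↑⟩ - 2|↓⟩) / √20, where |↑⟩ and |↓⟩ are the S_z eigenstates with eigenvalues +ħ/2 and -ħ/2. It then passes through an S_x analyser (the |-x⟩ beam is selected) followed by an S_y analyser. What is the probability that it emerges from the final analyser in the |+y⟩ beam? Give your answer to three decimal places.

0.050

First analyser (S_x): P(|-x⟩) = |⟨-x|ψ⟩|² = 4/40.
After stage 1 the state is |-x⟩; P(|+y⟩) = |⟨+y|-x⟩|² = 1/2.
Joint probability = 4/40 × 1/2 = 0.050.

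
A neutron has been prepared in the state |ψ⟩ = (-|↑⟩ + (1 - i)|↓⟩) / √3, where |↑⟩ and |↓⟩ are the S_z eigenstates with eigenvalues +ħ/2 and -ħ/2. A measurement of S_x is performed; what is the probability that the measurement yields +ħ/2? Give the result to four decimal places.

0.1667

|+x⟩ = (|↑⟩ + |↓⟩)/√2, so ⟨+x|ψ⟩ = (-i) / (√2·√3).
P = |-i|² / 6 = 1/6.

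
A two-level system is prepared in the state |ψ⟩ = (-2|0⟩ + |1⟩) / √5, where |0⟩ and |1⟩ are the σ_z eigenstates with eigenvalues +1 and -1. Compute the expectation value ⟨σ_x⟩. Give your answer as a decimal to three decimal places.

⟨σ_x⟩ = 2 Re(a* b)/(|a|²+|b|²) with a = -2, b = 1.
a* b = -2, so ⟨σ_x⟩ = -4/5.

-0.800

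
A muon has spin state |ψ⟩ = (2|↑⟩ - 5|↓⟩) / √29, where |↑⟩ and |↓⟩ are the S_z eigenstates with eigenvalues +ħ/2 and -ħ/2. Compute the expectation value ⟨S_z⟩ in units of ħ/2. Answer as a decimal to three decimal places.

⟨σ_z⟩ = |a|² - |b|² divided by |a|²+|b|², with a, b the |↑⟩, |↓⟩ amplitudes.
= (4 - 25)/29 = -21/29.
⟨S_z⟩ = (ħ/2)·⟨σ_z⟩.

-0.724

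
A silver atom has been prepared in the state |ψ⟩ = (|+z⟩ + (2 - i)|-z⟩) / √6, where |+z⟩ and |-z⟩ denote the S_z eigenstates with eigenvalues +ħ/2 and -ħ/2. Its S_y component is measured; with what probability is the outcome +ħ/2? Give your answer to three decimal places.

0.333

|+y⟩ = (|+z⟩ + i|-z⟩)/√2, so ⟨+y|ψ⟩ = (-2i) / (√2·√6).
P = |-2i|² / 12 = 4/12.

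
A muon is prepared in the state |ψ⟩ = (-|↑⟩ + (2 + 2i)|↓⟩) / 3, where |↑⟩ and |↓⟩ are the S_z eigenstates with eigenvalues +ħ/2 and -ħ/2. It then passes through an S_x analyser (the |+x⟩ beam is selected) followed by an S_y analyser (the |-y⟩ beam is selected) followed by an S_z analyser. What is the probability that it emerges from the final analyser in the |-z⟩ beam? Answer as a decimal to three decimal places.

First analyser (S_x): P(|+x⟩) = |⟨+x|ψ⟩|² = 5/18.
After stage 1 the state is |+x⟩; P(|-y⟩) = |⟨-y|+x⟩|² = 1/2.
After stage 2 the state is |-y⟩; P(|-z⟩) = |⟨-z|-y⟩|² = 1/2.
Joint probability = 5/18 × 1/2 × 1/2 = 0.069.

0.069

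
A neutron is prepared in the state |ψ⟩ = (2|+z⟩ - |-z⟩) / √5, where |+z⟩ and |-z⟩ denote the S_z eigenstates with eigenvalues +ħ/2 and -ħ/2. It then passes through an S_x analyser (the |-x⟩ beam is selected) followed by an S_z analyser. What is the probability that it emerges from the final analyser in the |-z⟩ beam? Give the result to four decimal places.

First analyser (S_x): P(|-x⟩) = |⟨-x|ψ⟩|² = 9/10.
After stage 1 the state is |-x⟩; P(|-z⟩) = |⟨-z|-x⟩|² = 1/2.
Joint probability = 9/10 × 1/2 = 0.4500.

0.4500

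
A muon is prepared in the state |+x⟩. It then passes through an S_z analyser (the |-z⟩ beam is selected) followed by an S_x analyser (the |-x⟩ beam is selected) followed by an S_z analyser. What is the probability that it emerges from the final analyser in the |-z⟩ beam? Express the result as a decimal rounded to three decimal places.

0.125

First analyser (S_z): from |+x⟩, P(|-z⟩) = 1/2.
After stage 1 the state is |-z⟩; P(|-x⟩) = |⟨-x|-z⟩|² = 1/2.
After stage 2 the state is |-x⟩; P(|-z⟩) = |⟨-z|-x⟩|² = 1/2.
Joint probability = 1/2 × 1/2 × 1/2 = 0.125.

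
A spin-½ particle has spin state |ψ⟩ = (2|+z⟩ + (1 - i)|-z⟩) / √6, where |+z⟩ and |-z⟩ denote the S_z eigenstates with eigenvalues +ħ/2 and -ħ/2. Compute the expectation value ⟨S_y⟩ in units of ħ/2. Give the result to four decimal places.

⟨σ_y⟩ = 2 Im(a* b)/(|a|²+|b|²) with a = 2, b = (1 - i).
a* b = (2 - 2i), so ⟨σ_y⟩ = -4/6.
⟨S_y⟩ = (ħ/2)·⟨σ_y⟩.

-0.6667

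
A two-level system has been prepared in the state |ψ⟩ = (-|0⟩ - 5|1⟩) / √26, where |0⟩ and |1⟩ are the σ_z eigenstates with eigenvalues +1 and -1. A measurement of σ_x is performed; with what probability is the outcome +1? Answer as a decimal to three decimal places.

|+x⟩ = (|0⟩ + |1⟩)/√2, so ⟨+x|ψ⟩ = (-6) / (√2·√26).
P = |-6|² / 52 = 36/52.

0.692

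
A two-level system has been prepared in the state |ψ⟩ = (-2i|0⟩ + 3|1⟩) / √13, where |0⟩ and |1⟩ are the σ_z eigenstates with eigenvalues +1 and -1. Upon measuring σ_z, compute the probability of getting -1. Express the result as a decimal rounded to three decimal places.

The -1 outcome corresponds to |1⟩. Its amplitude in |ψ⟩ is 3/√13.
P = |3|² / 13 = 9/13.

0.692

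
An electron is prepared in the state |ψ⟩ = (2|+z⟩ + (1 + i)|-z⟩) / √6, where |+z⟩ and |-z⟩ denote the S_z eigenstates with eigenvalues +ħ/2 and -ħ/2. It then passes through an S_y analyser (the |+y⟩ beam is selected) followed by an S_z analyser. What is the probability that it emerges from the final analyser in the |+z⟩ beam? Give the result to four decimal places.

First analyser (S_y): P(|+y⟩) = |⟨+y|ψ⟩|² = 10/12.
After stage 1 the state is |+y⟩; P(|+z⟩) = |⟨+z|+y⟩|² = 1/2.
Joint probability = 10/12 × 1/2 = 0.4167.

0.4167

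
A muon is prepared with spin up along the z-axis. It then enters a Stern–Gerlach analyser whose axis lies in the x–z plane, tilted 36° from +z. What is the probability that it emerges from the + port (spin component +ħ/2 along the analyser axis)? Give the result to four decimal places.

0.9045

For spin-½, the probability of finding spin-up along an axis at angle θ to the initial spin direction is cos²(θ/2); spin-down is sin²(θ/2).
θ = 36°, so P = cos²(18°) ≈ 0.9045.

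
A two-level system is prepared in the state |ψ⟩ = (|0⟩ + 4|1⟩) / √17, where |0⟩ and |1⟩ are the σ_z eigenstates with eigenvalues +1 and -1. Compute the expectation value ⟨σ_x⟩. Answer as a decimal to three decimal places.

⟨σ_x⟩ = 2 Re(a* b)/(|a|²+|b|²) with a = 1, b = 4.
a* b = 4, so ⟨σ_x⟩ = 8/17.

0.471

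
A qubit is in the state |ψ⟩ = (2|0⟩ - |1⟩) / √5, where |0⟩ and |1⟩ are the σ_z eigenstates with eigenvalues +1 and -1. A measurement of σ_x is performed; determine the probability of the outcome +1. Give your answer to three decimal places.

0.100

|+x⟩ = (|0⟩ + |1⟩)/√2, so ⟨+x|ψ⟩ = (1) / (√2·√5).
P = |1|² / 10 = 1/10.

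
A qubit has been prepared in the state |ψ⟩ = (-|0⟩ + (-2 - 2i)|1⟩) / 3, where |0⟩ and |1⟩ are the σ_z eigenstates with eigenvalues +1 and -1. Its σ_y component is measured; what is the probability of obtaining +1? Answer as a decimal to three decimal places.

|+y⟩ = (|0⟩ + i|1⟩)/√2, so ⟨+y|ψ⟩ = (-3 + 2i) / (√2·3).
P = |-3 + 2i|² / 18 = 13/18.

0.722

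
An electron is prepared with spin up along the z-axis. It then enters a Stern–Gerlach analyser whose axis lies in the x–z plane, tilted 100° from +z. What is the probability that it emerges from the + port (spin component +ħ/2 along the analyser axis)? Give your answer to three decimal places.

0.413

For spin-½, the probability of finding spin-up along an axis at angle θ to the initial spin direction is cos²(θ/2); spin-down is sin²(θ/2).
θ = 100°, so P = cos²(50°) ≈ 0.413.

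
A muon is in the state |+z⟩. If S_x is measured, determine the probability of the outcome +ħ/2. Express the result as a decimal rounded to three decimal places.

In the S_z basis, |+z⟩ = |+z⟩ and |+x⟩ = (|+z⟩ + |-z⟩)/√2.
|⟨+x|+z⟩|² = 1/2.

0.500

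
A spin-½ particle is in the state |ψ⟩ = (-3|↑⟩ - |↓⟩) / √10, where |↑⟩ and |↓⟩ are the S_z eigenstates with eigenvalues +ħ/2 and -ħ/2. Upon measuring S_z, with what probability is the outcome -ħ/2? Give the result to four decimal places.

0.1000

The -ħ/2 outcome corresponds to |↓⟩. Its amplitude in |ψ⟩ is -1/√10.
P = |-1|² / 10 = 1/10.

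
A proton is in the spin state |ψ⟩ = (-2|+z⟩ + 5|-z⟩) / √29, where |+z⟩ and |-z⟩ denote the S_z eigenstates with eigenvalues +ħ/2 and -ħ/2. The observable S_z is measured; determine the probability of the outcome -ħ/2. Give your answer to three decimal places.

The -ħ/2 outcome corresponds to |-z⟩. Its amplitude in |ψ⟩ is 5/√29.
P = |5|² / 29 = 25/29.

0.862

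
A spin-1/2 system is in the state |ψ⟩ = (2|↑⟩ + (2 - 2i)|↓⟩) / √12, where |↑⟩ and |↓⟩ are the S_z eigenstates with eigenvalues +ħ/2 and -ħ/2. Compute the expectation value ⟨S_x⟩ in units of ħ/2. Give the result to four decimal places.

⟨σ_x⟩ = 2 Re(a* b)/(|a|²+|b|²) with a = 2, b = (2 - 2i).
a* b = (4 - 4i), so ⟨σ_x⟩ = 8/12.
⟨S_x⟩ = (ħ/2)·⟨σ_x⟩.

0.6667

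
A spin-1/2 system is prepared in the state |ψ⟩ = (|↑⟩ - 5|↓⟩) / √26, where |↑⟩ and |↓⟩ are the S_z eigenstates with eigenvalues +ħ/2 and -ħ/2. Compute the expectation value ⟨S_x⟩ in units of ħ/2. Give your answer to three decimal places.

⟨σ_x⟩ = 2 Re(a* b)/(|a|²+|b|²) with a = 1, b = -5.
a* b = -5, so ⟨σ_x⟩ = -10/26.
⟨S_x⟩ = (ħ/2)·⟨σ_x⟩.

-0.385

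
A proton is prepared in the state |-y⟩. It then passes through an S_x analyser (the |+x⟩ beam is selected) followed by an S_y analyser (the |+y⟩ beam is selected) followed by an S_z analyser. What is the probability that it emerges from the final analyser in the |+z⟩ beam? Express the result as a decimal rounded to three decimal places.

First analyser (S_x): from |-y⟩, P(|+x⟩) = 1/2.
After stage 1 the state is |+x⟩; P(|+y⟩) = |⟨+y|+x⟩|² = 1/2.
After stage 2 the state is |+y⟩; P(|+z⟩) = |⟨+z|+y⟩|² = 1/2.
Joint probability = 1/2 × 1/2 × 1/2 = 0.125.

0.125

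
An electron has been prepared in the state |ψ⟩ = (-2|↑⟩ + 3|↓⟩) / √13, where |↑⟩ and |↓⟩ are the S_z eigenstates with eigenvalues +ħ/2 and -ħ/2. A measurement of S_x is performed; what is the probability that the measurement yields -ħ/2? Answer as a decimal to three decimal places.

|-x⟩ = (|↑⟩ - |↓⟩)/√2, so ⟨-x|ψ⟩ = (-5) / (√2·√13).
P = |-5|² / 26 = 25/26.

0.962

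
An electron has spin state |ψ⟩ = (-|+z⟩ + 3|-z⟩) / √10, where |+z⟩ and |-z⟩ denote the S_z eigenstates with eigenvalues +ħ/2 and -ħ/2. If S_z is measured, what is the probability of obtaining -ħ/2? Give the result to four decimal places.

0.9000

The -ħ/2 outcome corresponds to |-z⟩. Its amplitude in |ψ⟩ is 3/√10.
P = |3|² / 10 = 9/10.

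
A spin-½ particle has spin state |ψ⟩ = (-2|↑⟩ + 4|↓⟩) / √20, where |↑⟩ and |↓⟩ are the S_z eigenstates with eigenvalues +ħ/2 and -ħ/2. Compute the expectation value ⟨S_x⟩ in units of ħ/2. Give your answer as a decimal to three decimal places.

-0.800

⟨σ_x⟩ = 2 Re(a* b)/(|a|²+|b|²) with a = -2, b = 4.
a* b = -8, so ⟨σ_x⟩ = -16/20.
⟨S_x⟩ = (ħ/2)·⟨σ_x⟩.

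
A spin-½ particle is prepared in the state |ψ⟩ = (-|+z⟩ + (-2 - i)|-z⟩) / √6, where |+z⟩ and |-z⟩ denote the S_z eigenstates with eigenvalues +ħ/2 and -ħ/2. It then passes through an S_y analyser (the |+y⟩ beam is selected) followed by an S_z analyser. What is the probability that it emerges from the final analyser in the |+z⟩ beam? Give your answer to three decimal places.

First analyser (S_y): P(|+y⟩) = |⟨+y|ψ⟩|² = 8/12.
After stage 1 the state is |+y⟩; P(|+z⟩) = |⟨+z|+y⟩|² = 1/2.
Joint probability = 8/12 × 1/2 = 0.333.

0.333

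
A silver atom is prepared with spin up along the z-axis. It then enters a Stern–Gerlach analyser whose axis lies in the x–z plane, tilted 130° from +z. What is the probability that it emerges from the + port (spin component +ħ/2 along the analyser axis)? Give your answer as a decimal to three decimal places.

0.179

For spin-½, the probability of finding spin-up along an axis at angle θ to the initial spin direction is cos²(θ/2); spin-down is sin²(θ/2).
θ = 130°, so P = cos²(65°) ≈ 0.179.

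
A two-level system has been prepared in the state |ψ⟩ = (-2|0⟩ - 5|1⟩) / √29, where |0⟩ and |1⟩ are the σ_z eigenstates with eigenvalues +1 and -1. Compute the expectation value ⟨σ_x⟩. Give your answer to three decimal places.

0.690

⟨σ_x⟩ = 2 Re(a* b)/(|a|²+|b|²) with a = -2, b = -5.
a* b = 10, so ⟨σ_x⟩ = 20/29.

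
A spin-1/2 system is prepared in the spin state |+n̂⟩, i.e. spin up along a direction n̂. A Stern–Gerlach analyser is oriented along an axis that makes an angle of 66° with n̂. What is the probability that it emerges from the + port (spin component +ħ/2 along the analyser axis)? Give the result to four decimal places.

For spin-½, the probability of finding spin-up along an axis at angle θ to the initial spin direction is cos²(θ/2); spin-down is sin²(θ/2).
θ = 66°, so P = cos²(33°) ≈ 0.7034.

0.7034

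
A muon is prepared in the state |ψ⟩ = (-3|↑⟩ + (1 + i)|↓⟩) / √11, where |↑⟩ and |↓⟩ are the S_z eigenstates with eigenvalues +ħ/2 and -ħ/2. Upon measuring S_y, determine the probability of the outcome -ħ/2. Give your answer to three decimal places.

0.773

|-y⟩ = (|↑⟩ - i|↓⟩)/√2, so ⟨-y|ψ⟩ = (-4 + i) / (√2·√11).
P = |-4 + i|² / 22 = 17/22.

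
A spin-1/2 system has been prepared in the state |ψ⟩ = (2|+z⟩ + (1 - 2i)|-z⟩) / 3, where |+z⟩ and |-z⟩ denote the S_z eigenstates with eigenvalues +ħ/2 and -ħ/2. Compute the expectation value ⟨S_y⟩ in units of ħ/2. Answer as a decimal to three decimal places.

⟨σ_y⟩ = 2 Im(a* b)/(|a|²+|b|²) with a = 2, b = (1 - 2i).
a* b = (2 - 4i), so ⟨σ_y⟩ = -8/9.
⟨S_y⟩ = (ħ/2)·⟨σ_y⟩.

-0.889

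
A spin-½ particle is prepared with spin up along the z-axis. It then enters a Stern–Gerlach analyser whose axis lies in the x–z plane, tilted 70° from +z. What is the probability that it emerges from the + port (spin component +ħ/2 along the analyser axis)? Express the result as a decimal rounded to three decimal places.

0.671

For spin-½, the probability of finding spin-up along an axis at angle θ to the initial spin direction is cos²(θ/2); spin-down is sin²(θ/2).
θ = 70°, so P = cos²(35°) ≈ 0.671.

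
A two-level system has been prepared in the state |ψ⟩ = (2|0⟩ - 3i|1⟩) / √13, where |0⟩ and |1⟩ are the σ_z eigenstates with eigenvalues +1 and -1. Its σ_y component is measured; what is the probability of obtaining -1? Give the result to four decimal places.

|-y⟩ = (|0⟩ - i|1⟩)/√2, so ⟨-y|ψ⟩ = (5) / (√2·√13).
P = |5|² / 26 = 25/26.

0.9615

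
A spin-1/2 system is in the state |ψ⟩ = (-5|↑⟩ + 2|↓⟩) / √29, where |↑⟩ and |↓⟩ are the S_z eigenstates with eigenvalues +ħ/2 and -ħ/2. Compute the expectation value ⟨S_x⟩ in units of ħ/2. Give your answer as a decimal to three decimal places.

-0.690

⟨σ_x⟩ = 2 Re(a* b)/(|a|²+|b|²) with a = -5, b = 2.
a* b = -10, so ⟨σ_x⟩ = -20/29.
⟨S_x⟩ = (ħ/2)·⟨σ_x⟩.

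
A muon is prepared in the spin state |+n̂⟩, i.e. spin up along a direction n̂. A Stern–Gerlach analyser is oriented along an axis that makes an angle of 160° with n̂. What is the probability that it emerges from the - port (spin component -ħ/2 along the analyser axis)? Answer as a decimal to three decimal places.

0.970

For spin-½, the probability of finding spin-up along an axis at angle θ to the initial spin direction is cos²(θ/2); spin-down is sin²(θ/2).
θ = 160°, so P = sin²(80°) ≈ 0.970.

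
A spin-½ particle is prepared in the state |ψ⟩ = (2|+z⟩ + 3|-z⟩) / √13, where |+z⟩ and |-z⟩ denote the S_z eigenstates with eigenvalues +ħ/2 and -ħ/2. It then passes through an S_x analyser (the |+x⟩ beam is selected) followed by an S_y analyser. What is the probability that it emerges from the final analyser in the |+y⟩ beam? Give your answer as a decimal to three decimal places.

First analyser (S_x): P(|+x⟩) = |⟨+x|ψ⟩|² = 25/26.
After stage 1 the state is |+x⟩; P(|+y⟩) = |⟨+y|+x⟩|² = 1/2.
Joint probability = 25/26 × 1/2 = 0.481.

0.481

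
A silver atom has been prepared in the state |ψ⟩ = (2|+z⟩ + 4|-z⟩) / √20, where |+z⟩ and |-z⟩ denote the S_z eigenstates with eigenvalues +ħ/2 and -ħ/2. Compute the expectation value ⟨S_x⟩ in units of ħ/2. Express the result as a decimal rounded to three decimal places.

0.800

⟨σ_x⟩ = 2 Re(a* b)/(|a|²+|b|²) with a = 2, b = 4.
a* b = 8, so ⟨σ_x⟩ = 16/20.
⟨S_x⟩ = (ħ/2)·⟨σ_x⟩.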